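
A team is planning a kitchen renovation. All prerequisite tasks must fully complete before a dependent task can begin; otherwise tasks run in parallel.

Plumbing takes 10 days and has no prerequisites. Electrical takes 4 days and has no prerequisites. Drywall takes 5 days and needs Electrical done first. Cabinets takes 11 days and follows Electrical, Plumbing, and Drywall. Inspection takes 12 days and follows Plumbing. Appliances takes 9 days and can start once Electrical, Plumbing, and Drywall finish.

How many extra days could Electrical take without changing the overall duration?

2

Critical path: Plumbing→Inspection = 10+12 = 22, so the finish is 22 days.
The longest chain containing Electrical totals 20 days.
Float = 22 − 20 = 2.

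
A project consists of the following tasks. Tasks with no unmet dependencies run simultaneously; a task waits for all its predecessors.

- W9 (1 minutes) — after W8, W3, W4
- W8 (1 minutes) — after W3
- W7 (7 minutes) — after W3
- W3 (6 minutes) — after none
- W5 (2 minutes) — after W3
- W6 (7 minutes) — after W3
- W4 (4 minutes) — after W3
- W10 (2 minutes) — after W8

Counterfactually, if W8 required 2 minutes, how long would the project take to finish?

The binding path is W3→W6 = 6+7 = 13; finish at 13 minutes.
W8 is off the critical path — its longest chain is 9 minutes, giving 4 of slack.
No other chain overtakes it, so the finish is 13 minutes.

13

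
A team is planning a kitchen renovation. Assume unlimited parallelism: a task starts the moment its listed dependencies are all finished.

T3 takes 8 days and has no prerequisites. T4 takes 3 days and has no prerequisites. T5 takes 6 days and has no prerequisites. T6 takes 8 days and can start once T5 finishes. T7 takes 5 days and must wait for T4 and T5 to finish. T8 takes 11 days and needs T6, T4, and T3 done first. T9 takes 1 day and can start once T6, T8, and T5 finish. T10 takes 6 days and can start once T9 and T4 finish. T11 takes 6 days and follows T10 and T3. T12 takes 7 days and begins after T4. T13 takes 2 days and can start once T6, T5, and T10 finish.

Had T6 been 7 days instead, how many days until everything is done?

37

The binding path is T5→T6→T8→T9→T10→T11 = 6+8+11+1+6+6 = 38; finish at 38 days.
Since T6 is critical, the -1 change carries straight to that chain (now 37 days).
No other chain overtakes it, so the finish is 37 days.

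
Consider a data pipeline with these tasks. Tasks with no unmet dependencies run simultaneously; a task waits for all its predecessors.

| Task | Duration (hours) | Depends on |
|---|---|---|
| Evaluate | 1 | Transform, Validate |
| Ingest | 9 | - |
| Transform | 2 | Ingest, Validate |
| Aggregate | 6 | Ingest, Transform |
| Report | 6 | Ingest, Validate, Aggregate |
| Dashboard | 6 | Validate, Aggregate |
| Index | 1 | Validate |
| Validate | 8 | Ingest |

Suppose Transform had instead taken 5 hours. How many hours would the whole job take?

34

As given, the longest chain is Ingest→Validate→Transform→Aggregate→Report = 9+8+2+6+6 = 31, so the finish is 31 hours.
Since Transform is critical, the +3 change carries straight to that chain (now 34 hours).
That remains the longest chain; total 34 hours.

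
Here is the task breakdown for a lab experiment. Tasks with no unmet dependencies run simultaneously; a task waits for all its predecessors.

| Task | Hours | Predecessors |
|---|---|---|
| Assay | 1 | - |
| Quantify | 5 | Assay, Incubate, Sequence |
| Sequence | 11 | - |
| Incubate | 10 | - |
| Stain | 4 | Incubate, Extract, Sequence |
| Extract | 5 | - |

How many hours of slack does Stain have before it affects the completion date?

1

Sequence→Quantify = 11+5 = 16 sets the makespan at 16 hours.
Longest path through Stain: 15 hours (earliest finish 15, latest finish 16).
So Stain can slip 16 − 15 = 1 hour.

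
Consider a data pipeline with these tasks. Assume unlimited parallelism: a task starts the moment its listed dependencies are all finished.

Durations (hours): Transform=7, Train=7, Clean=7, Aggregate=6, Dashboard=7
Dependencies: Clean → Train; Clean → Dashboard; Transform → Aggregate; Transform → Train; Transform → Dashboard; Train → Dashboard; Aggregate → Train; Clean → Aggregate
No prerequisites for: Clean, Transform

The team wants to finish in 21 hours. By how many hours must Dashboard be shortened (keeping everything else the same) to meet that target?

Current finish: 27 hours; target: 21.
Dashboard is on every critical path, so each hour cut from Dashboard cuts the finish by one (this holds down to a finish of 21).
Need 27 − 21 = 6 hours off Dashboard → Dashboard becomes 1 hour, finish becomes 21.

6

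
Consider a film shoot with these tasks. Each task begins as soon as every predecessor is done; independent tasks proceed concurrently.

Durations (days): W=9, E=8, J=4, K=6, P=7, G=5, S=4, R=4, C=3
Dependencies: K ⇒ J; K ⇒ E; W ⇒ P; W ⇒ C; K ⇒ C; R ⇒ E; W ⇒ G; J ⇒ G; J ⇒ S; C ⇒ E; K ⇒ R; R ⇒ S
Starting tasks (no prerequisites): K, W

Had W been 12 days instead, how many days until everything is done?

Critical path before the change: W→C→E = 9+3+8 = 20 giving 20 days.
Since W is critical, the +3 change carries straight to that chain (now 23 days).
That remains the longest chain; total 23 days.

23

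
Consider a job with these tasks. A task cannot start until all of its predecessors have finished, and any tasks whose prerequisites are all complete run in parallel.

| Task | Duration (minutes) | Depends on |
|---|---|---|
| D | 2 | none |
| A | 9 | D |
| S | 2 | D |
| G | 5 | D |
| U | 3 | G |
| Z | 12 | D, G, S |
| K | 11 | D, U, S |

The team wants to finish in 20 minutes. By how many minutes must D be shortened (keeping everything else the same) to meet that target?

1

Current finish: 21 minutes; target: 20.
D is on every critical path, so each minute cut from D cuts the finish by one (this holds down to a finish of 20).
Need 21 − 20 = 1 minute off D → D becomes 1 minute, finish becomes 20.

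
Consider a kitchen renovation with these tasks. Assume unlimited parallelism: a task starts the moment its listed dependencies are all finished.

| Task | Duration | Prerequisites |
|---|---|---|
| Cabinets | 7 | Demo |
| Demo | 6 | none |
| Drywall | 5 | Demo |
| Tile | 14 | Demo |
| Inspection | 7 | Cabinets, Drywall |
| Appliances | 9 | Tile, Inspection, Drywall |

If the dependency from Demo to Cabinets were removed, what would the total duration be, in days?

With the dependency in place, Demo→Cabinets→Inspection→Appliances = 6+7+7+9 = 29 sets the finish at 29 days.
Without Demo→Cabinets, Cabinets's earliest start moves from 6 to 0.
After: Demo→Tile→Appliances = 6+14+9 = 29 → 29 days.

29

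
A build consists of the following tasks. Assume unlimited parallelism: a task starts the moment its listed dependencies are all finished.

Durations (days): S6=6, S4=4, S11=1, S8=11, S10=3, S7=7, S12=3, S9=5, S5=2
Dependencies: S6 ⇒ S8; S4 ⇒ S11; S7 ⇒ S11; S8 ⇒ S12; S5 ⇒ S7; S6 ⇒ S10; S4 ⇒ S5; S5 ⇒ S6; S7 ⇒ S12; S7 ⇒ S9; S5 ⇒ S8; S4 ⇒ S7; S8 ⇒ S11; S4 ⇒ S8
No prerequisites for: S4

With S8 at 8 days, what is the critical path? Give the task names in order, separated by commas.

S4, S5, S6, S8, S12

Critical path before the change: S4→S5→S6→S8→S12 = 4+2+6+11+3 = 26 giving 26 days.
Since S8 is critical, the -3 change carries straight to that chain (now 23 days).
That remains the longest chain; total 23 days.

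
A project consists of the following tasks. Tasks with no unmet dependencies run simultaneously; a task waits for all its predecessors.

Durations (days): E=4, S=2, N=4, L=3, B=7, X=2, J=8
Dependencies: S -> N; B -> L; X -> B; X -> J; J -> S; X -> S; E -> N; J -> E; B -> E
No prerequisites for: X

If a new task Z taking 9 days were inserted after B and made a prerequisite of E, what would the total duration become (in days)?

Originally the schedule takes 18 days.
With Z inserted, E now waits for max(J, B, Z).
New critical path: X→B→Z→E→N = 2+7+9+4+4 = 26 ⇒ 26 days.

26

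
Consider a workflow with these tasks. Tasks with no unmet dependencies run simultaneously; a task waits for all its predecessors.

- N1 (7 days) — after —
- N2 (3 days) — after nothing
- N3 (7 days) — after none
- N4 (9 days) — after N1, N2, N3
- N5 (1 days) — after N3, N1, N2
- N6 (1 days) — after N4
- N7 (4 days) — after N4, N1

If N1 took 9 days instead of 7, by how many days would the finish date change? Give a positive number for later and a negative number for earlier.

Baseline: N1→N4→N7 = 7+9+4 = 20 → 20 days.
N1 lies on that path, so at 9 days the path becomes 22 days.
That remains the longest chain; total 22 days.
Change in finish: 22 − 20 = +2 days.

2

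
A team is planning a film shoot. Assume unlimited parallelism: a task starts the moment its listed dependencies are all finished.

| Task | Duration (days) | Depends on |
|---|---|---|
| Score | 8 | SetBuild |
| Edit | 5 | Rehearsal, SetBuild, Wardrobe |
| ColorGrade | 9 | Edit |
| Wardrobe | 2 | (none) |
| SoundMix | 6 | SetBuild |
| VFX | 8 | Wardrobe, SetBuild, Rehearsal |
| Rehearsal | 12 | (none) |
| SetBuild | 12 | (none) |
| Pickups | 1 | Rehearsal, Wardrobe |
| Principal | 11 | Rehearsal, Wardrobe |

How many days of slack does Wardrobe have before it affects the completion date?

10

Critical path: SetBuild→Edit→ColorGrade = 12+5+9 = 26, so the finish is 26 days.
Wardrobe finishes as early as 2 and must finish by 12.
So Wardrobe can slip 12 − 2 = 10 days.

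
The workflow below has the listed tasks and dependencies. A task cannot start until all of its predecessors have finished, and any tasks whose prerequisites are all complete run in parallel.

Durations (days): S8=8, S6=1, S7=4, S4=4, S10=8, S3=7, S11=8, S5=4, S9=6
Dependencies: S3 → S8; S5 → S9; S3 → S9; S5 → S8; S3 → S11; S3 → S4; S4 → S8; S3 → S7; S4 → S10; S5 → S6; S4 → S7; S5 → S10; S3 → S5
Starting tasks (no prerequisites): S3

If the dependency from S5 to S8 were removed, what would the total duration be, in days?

19

Original critical path: S3→S4→S8 = 7+4+8 = 19 ⇒ 19 days.
Dropping S5→S8 doesn't change S8's earliest start (11); another predecessor still binds.
The longest chain is now S3→S4→S8 = 7+4+8 = 19, so the job takes 19 days.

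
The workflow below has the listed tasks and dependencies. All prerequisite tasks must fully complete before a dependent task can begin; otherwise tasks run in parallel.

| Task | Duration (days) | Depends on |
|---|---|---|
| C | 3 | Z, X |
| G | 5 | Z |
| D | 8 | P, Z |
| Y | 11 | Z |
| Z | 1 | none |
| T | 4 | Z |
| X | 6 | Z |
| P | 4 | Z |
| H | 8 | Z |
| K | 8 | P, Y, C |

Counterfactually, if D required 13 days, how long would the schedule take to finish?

Actual critical path: Z→Y→K = 1+11+8 = 20 ⇒ 20 days.
The longest path through D is only 13 days, so D has float 7.
That remains the longest chain; total 20 days.

20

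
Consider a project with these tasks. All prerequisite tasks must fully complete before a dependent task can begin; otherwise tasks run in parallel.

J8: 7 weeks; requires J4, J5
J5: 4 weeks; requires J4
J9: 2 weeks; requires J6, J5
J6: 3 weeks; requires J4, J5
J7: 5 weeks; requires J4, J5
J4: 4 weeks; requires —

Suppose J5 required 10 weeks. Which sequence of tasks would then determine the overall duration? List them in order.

Baseline: J4→J5→J8 = 4+4+7 = 15 → 15 weeks.
Since J5 is critical, the +6 change carries straight to that chain (now 21 weeks).
The critical path is still J4→J5→J8; finish is now 21 weeks.

J4, J5, J8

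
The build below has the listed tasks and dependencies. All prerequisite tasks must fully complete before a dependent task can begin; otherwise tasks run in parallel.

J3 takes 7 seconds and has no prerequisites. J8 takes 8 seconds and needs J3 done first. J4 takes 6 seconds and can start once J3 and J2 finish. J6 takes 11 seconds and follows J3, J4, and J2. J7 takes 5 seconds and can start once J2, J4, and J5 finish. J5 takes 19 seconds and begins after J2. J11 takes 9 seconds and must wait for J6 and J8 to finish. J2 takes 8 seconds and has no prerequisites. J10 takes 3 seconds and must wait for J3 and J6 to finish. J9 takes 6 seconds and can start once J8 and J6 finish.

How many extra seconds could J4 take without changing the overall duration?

Critical path: J2→J4→J6→J11 = 8+6+11+9 = 34, so the finish is 34 seconds.
Longest path through J4: 34 seconds (earliest finish 14, latest finish 14).
Float = 34 − 34 = 0.

0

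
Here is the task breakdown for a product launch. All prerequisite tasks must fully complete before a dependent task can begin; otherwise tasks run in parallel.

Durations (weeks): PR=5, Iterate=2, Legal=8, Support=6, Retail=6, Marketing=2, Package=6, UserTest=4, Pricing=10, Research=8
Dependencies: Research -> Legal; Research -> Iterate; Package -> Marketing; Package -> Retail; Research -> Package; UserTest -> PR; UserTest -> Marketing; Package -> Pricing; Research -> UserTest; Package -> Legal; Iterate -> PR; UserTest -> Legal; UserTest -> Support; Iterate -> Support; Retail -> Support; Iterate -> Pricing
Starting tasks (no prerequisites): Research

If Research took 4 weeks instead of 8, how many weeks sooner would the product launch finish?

4

Critical path before the change: Research→Package→Retail→Support = 8+6+6+6 = 26 giving 26 weeks.
Since Research is critical, the -4 change carries straight to that chain (now 22 weeks).
The critical path is still Research→Package→Retail→Support; finish is now 22 weeks.
Change in finish: 22 − 26 = -4 weeks.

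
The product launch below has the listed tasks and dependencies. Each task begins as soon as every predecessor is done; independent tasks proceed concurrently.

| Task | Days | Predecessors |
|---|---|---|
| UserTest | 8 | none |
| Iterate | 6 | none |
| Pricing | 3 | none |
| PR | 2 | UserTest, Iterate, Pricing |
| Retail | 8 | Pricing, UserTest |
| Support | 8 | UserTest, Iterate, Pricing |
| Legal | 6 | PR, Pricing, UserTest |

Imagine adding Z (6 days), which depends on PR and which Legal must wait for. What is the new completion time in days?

Originally the project takes 16 days.
With Z inserted, Legal now waits for max(PR, Pricing, UserTest, Z).
New critical path: UserTest→PR→Z→Legal = 8+2+6+6 = 22 ⇒ 22 days.

22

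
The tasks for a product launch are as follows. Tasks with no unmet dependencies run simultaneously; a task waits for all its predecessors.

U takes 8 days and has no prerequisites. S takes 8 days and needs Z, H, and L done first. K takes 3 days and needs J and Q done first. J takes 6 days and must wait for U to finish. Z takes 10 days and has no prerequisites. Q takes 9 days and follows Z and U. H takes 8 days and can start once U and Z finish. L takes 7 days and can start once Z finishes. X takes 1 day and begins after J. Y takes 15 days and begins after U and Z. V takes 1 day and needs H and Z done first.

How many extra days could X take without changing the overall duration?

The longest chain is Z→H→S = 10+8+8 = 26; overall finish 26 days.
X finishes as early as 15 and must finish by 26.
Float = 26 − 15 = 11.

11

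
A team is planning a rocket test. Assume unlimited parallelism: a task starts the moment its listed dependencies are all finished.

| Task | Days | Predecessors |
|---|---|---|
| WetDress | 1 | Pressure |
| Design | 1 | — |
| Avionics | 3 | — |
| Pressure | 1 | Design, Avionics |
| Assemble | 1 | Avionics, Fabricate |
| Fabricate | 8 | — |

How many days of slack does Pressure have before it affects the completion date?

Critical path: Fabricate→Assemble = 8+1 = 9, so the finish is 9 days.
Pressure finishes as early as 4 and must finish by 8.
Slack of Pressure = 7 − 3 = 4 days.

4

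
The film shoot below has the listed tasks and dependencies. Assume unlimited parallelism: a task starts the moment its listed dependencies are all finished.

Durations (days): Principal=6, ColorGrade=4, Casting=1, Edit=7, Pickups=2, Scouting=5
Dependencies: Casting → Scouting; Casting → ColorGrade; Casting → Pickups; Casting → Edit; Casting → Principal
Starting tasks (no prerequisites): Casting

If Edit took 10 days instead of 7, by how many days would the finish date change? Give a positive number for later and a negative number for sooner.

3

Actual critical path: Casting→Edit = 1+7 = 8 ⇒ 8 days.
Edit lies on that path, so at 10 days the path becomes 11 days.
That remains the longest chain; total 11 days.
Change in finish: 11 − 8 = +3 days.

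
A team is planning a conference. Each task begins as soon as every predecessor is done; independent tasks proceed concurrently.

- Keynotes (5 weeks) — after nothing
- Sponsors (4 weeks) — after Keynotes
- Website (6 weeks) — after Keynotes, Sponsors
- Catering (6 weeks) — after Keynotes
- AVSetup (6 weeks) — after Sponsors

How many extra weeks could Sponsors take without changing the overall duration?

The longest chain is Keynotes→Sponsors→Website = 5+4+6 = 15; overall finish 15 weeks.
The longest chain containing Sponsors totals 15 weeks.
Slack of Sponsors = 5 − 5 = 0 weeks.

0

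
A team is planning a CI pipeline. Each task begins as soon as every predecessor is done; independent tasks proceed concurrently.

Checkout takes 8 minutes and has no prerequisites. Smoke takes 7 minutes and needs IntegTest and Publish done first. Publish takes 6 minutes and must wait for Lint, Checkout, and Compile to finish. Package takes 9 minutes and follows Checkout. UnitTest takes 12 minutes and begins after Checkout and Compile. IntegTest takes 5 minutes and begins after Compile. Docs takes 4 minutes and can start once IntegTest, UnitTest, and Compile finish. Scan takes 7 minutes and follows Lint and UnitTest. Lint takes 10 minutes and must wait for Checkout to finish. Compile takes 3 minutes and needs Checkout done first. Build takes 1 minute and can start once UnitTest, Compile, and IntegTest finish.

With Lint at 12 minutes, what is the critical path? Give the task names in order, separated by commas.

As given, the longest chain is Checkout→Lint→Publish→Smoke = 8+10+6+7 = 31, so the finish is 31 minutes.
Lint is on the critical path; changing it to 12 makes that path 33 minutes.
The critical path is still Checkout→Lint→Publish→Smoke; finish is now 33 minutes.

Checkout, Lint, Publish, Smoke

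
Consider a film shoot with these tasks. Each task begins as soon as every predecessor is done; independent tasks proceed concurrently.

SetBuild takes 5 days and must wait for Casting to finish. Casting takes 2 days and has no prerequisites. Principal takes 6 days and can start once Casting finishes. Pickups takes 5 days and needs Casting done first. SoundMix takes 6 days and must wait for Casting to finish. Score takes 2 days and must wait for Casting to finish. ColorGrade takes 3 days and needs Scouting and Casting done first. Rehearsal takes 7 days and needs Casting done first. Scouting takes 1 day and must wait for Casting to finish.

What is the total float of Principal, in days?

Critical path: Casting→Rehearsal = 2+7 = 9, so the finish is 9 days.
Principal finishes as early as 8 and must finish by 9.
So Principal can slip 9 − 8 = 1 day.

1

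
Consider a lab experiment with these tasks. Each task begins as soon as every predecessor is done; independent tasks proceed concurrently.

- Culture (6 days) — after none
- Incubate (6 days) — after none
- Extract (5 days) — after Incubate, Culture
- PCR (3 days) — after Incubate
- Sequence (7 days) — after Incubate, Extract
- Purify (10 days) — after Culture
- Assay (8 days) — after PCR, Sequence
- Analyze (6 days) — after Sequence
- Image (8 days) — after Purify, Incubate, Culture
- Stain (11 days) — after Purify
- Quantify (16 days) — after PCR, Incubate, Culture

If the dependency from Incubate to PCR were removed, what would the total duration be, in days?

Before: longest chain Culture→Purify→Stain = 6+10+11 = 27, finish 27.
Without Incubate→PCR, PCR's earliest start moves from 6 to 0.
New critical path: Culture→Purify→Stain = 6+10+11 = 27 ⇒ 27 days.

27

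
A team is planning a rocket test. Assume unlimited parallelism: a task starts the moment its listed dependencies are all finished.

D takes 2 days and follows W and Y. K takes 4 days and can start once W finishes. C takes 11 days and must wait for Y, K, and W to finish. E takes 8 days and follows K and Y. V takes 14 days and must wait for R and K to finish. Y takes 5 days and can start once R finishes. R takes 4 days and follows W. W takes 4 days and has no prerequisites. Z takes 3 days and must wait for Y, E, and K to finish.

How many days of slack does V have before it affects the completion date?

The longest chain is W→R→Y→E→Z = 4+4+5+8+3 = 24; overall finish 24 days.
V finishes as early as 22 and must finish by 24.
So V can slip 24 − 22 = 2 days.

2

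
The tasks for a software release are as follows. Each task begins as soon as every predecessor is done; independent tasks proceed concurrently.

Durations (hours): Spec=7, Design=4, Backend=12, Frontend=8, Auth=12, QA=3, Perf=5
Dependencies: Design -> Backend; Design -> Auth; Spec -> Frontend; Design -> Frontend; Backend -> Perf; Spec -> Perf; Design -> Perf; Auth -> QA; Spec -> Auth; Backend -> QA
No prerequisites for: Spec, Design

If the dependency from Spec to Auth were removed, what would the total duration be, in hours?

Before: longest chain Spec→Auth→QA = 7+12+3 = 22, finish 22.
Without Spec→Auth, Auth's earliest start moves from 7 to 4.
New critical path: Design→Backend→Perf = 4+12+5 = 21 ⇒ 21 hours.

21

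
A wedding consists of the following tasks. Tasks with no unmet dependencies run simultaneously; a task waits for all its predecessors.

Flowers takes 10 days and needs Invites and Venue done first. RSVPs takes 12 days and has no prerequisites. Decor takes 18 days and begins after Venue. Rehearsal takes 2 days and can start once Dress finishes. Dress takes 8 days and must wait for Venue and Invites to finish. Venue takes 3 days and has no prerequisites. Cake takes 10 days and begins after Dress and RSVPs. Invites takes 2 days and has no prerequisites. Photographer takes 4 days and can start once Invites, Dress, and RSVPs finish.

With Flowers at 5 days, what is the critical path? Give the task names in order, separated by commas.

RSVPs, Cake

Critical path before the change: RSVPs→Cake = 12+10 = 22 giving 22 days.
Flowers is off the critical path — its longest chain is 13 days, giving 9 of slack.
That remains the longest chain; total 22 days.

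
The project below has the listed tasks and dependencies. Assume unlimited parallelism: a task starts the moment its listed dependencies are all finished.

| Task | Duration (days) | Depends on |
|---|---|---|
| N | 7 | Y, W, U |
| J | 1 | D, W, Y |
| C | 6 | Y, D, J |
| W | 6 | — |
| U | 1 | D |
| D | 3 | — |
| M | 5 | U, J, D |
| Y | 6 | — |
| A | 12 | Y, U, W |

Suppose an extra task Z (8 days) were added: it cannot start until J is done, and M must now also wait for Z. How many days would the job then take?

Originally the job takes 18 days.
With Z inserted, M now waits for max(U, J, D, Z).
New critical path: W→J→Z→M = 6+1+8+5 = 20 ⇒ 20 days.

20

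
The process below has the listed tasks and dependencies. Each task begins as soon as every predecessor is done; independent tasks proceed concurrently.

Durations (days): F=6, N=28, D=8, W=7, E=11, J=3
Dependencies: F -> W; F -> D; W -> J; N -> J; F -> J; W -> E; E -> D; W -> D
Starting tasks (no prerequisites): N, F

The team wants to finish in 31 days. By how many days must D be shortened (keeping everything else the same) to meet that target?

Current finish: 32 days; target: 31.
D is on every critical path, so each day cut from D cuts the finish by one (this holds down to a finish of 31).
Need 32 − 31 = 1 day off D → D becomes 7 days, finish becomes 31.

1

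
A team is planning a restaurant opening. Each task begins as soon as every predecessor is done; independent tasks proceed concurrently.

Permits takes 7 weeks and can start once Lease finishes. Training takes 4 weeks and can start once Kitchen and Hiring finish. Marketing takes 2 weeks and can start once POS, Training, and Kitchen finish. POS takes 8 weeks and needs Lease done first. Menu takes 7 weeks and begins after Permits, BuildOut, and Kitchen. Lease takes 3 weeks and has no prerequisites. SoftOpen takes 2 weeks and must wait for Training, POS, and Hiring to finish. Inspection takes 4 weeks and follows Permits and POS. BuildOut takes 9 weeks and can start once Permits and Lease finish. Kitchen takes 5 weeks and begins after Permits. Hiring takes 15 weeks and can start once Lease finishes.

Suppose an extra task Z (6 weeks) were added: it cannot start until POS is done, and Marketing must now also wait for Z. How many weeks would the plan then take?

Originally the plan takes 26 weeks.
With Z inserted, Marketing now waits for max(POS, Training, Kitchen, Z).
New critical path: Lease→Permits→BuildOut→Menu = 3+7+9+7 = 26 ⇒ 26 weeks.

26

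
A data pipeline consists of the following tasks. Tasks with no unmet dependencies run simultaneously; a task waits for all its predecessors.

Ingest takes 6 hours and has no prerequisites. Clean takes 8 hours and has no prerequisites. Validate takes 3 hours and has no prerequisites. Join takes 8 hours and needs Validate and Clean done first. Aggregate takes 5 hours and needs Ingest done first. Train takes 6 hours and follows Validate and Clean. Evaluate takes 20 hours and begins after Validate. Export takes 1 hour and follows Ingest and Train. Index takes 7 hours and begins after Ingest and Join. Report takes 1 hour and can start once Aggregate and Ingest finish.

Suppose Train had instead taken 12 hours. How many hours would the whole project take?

23

The binding path is Clean→Join→Index = 8+8+7 = 23; finish at 23 hours.
The longest path through Train is only 15 hours, so Train has float 8.
That remains the longest chain; total 23 hours.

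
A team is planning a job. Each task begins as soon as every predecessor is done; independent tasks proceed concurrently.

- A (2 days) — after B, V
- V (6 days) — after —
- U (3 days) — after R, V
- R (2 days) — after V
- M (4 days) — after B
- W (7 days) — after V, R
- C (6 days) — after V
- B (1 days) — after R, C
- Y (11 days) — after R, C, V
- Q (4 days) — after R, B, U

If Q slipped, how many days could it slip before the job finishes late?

6

Critical path: V→C→Y = 6+6+11 = 23, so the finish is 23 days.
The longest chain containing Q totals 17 days.
So Q can slip 23 − 17 = 6 days.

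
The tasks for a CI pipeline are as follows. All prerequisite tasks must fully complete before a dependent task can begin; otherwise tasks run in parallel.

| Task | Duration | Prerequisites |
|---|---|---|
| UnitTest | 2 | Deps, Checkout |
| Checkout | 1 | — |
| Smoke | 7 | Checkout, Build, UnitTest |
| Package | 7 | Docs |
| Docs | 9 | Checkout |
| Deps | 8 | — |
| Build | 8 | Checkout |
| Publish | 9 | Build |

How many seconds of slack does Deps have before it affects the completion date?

1

Checkout→Build→Publish = 1+8+9 = 18 sets the makespan at 18 seconds.
Longest path through Deps: 17 seconds (earliest finish 8, latest finish 9).
So Deps can slip 9 − 8 = 1 second.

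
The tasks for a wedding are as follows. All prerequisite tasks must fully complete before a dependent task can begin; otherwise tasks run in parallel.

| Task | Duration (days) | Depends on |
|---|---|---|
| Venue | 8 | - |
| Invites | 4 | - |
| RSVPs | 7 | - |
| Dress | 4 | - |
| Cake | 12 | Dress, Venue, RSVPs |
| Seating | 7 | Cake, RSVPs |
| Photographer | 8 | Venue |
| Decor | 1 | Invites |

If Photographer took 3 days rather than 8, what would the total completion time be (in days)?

Critical path before the change: Venue→Cake→Seating = 8+12+7 = 27 giving 27 days.
Photographer is off the critical path — its longest chain is 16 days, giving 11 of slack.
That remains the longest chain; total 27 days.

27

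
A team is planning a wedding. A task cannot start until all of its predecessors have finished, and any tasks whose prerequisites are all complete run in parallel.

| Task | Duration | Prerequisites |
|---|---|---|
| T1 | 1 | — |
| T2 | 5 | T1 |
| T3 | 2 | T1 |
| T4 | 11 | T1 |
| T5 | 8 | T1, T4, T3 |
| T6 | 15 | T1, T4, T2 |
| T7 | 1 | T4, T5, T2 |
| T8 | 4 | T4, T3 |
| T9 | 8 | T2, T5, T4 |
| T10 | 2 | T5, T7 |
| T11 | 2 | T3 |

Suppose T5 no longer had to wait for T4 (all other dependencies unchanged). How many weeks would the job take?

Before: longest chain T1→T4→T5→T9 = 1+11+8+8 = 28, finish 28.
Without T4→T5, T5's earliest start moves from 12 to 3.
New critical path: T1→T4→T6 = 1+11+15 = 27 ⇒ 27 weeks.

27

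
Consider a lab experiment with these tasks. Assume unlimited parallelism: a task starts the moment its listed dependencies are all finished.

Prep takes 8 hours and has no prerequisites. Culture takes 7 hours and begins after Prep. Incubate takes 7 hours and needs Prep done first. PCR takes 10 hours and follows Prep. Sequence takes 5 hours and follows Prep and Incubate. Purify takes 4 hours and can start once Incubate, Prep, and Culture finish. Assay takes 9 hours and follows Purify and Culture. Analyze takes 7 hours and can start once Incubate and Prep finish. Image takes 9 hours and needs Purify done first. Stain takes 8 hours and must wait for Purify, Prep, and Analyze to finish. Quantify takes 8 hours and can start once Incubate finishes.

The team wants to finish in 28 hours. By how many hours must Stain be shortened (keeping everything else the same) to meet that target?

2

Current finish: 30 hours; target: 28.
Stain is on every critical path, so each hour cut from Stain cuts the finish by one (this holds down to a finish of 28).
Need 30 − 28 = 2 hours off Stain → Stain becomes 6 hours, finish becomes 28.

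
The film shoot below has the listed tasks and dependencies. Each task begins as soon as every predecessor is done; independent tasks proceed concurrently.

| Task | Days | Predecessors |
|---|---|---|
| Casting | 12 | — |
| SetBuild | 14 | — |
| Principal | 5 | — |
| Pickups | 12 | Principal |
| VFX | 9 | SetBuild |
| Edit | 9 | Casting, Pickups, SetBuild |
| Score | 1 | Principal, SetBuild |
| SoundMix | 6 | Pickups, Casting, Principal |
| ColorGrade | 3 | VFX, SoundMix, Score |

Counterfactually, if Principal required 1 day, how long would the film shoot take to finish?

Critical path before the change: Principal→Pickups→Edit = 5+12+9 = 26 giving 26 days.
Principal is on the critical path; changing it to 1 makes that path 22 days.
Now SetBuild→VFX→ColorGrade = 14+9+3 = 26 is longest, so the finish becomes 26 days.

26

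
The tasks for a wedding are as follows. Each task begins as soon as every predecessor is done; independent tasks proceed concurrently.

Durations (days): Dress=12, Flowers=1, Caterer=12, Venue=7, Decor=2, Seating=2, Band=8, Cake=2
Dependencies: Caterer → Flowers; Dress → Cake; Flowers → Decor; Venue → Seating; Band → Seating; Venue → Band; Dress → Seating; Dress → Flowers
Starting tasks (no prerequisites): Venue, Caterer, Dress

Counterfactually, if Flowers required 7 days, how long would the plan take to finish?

21

The binding path is Venue→Band→Seating = 7+8+2 = 17; finish at 17 days.
Flowers has 2 days of float (longest path through it is 15).
The binding chain switches to Caterer→Flowers→Decor = 12+7+2 = 21; finish 21 days.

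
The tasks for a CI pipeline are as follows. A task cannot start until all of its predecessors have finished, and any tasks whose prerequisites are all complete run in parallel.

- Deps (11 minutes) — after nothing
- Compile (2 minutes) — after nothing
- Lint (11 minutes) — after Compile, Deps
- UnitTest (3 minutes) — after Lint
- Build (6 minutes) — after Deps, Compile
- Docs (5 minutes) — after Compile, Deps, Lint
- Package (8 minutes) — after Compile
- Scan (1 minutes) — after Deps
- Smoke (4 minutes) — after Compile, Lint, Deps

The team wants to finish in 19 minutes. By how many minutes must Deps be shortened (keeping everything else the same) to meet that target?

8

Current finish: 27 minutes; target: 19.
Deps is on every critical path, so each minute cut from Deps cuts the finish by one (this holds down to a finish of 18).
Need 27 − 19 = 8 minutes off Deps → Deps becomes 3 minutes, finish becomes 19.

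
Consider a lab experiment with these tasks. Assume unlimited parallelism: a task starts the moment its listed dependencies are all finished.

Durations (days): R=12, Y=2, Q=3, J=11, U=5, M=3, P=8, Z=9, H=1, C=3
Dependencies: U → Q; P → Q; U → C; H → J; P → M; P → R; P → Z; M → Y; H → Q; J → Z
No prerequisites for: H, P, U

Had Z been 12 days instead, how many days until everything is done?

Baseline: H→J→Z = 1+11+9 = 21 → 21 days.
Z is on the critical path; changing it to 12 makes that path 24 days.
The critical path is still H→J→Z; finish is now 24 days.

24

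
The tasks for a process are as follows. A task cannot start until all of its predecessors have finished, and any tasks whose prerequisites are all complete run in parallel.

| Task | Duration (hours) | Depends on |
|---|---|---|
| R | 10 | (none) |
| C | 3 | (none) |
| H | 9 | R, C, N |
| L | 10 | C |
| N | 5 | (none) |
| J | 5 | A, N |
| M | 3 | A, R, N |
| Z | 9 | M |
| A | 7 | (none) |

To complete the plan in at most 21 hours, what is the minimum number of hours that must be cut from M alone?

Current finish: 22 hours; target: 21.
M is on every critical path, so each hour cut from M cuts the finish by one (this holds down to a finish of 20).
Need 22 − 21 = 1 hour off M → M becomes 2 hours, finish becomes 21.

1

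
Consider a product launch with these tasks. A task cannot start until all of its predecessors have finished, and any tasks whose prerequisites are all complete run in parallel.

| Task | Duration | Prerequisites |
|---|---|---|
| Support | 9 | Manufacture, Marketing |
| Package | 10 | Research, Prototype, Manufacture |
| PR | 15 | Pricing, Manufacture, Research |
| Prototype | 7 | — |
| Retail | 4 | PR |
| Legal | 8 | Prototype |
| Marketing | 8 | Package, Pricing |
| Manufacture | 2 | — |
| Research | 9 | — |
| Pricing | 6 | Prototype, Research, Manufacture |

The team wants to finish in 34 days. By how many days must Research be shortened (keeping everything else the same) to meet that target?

Current finish: 36 days; target: 34.
Research is on every critical path, so each day cut from Research cuts the finish by one (this holds down to a finish of 34).
Need 36 − 34 = 2 days off Research → Research becomes 7 days, finish becomes 34.

2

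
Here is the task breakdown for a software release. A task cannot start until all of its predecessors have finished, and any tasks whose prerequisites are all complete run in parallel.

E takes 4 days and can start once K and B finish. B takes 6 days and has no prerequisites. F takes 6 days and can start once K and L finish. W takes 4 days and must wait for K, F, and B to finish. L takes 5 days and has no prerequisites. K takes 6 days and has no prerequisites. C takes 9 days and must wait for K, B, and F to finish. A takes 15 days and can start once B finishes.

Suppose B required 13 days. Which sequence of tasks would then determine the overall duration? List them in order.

B, A

The binding path is B→A = 6+15 = 21; finish at 21 days.
B is on the critical path; changing it to 13 makes that path 28 days.
That remains the longest chain; total 28 days.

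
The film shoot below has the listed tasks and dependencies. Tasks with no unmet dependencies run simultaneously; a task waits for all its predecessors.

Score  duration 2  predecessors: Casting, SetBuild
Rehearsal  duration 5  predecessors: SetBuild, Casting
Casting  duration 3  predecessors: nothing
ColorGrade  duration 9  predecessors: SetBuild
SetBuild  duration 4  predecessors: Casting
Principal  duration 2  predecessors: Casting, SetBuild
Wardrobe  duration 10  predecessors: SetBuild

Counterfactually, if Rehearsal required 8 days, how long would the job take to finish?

17

Actual critical path: Casting→SetBuild→Wardrobe = 3+4+10 = 17 ⇒ 17 days.
Rehearsal is off the critical path — its longest chain is 12 days, giving 5 of slack.
No other chain overtakes it, so the finish is 17 days.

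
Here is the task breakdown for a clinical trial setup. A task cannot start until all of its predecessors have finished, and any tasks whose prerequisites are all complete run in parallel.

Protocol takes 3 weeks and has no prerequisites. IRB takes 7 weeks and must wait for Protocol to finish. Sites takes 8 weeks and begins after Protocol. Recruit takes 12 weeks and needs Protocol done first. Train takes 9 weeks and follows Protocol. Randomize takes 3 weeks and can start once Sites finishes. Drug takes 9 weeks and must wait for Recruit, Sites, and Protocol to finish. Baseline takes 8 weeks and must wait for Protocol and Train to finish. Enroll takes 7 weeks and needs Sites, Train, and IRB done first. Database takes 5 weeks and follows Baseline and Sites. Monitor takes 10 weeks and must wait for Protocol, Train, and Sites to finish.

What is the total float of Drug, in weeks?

Critical path: Protocol→Train→Baseline→Database = 3+9+8+5 = 25, so the finish is 25 weeks.
Drug finishes as early as 24 and must finish by 25.
Float = 25 − 24 = 1.

1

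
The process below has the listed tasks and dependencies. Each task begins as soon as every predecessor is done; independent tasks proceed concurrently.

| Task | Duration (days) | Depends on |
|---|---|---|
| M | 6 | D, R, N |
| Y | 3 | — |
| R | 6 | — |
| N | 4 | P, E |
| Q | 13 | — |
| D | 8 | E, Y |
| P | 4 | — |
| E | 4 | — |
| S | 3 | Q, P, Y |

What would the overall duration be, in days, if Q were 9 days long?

18

Critical path before the change: E→D→M = 4+8+6 = 18 giving 18 days.
Q has 2 days of float (longest path through it is 16).
The critical path is still E→D→M; finish is now 18 days.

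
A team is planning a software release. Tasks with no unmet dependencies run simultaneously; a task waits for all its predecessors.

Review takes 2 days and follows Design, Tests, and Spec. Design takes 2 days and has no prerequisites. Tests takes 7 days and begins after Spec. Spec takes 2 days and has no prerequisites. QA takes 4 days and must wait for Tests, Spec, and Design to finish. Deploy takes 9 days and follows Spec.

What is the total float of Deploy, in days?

Critical path: Spec→Tests→QA = 2+7+4 = 13, so the finish is 13 days.
The longest chain containing Deploy totals 11 days.
Float = 13 − 11 = 2.

2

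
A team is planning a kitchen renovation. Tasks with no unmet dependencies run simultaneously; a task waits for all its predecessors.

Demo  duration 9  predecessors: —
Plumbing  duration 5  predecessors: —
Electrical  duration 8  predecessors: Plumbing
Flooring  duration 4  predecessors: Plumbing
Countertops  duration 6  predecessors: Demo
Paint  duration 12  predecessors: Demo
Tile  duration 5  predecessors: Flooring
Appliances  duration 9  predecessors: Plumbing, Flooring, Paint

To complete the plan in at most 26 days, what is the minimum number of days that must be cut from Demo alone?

4

Current finish: 30 days; target: 26.
Demo is on every critical path, so each day cut from Demo cuts the finish by one (this holds down to a finish of 22).
Need 30 − 26 = 4 days off Demo → Demo becomes 5 days, finish becomes 26.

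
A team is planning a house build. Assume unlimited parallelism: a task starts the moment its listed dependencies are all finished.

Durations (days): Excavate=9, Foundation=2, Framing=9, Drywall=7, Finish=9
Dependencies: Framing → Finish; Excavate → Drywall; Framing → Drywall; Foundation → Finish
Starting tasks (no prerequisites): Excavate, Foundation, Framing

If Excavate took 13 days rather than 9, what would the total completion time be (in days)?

20

Baseline: Framing→Finish = 9+9 = 18 → 18 days.
Excavate is off the critical path — its longest chain is 16 days, giving 2 of slack.
The binding chain switches to Excavate→Drywall = 13+7 = 20; finish 20 days.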